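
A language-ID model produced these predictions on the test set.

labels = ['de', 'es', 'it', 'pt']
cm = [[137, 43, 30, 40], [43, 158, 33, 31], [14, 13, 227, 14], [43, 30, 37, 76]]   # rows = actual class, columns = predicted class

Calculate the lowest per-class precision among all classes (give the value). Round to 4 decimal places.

0.4720

Per-class precision (TP/(TP+FP)):
  de: TP=137, FP=43+14+43=100 → 137/237 = 0.57806
  es: TP=158, FP=43+13+30=86 → 158/244 = 0.64754
  it: TP=227, FP=30+33+37=100 → 227/327 = 0.69419
  pt: TP=76, FP=40+31+14=85 → 76/161 = 0.47205
Lowest is class 'pt' with precision = 0.4720.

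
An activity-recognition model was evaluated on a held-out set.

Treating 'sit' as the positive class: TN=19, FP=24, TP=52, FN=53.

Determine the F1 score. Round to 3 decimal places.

0.575

Precision = TP/(TP+FP) = 52/76 = 0.6842
Recall = TP/(TP+FN) = 52/105 = 0.4952
F1 = 2·TP/(2·TP+FP+FN) = 104/181 = 0.575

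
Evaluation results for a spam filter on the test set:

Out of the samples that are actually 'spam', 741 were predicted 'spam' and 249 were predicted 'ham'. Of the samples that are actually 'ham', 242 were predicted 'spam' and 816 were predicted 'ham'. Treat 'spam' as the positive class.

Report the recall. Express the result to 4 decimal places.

0.7485

Recall = TP/(TP+FN) = 741/(741+249) = 741/990 = 0.7485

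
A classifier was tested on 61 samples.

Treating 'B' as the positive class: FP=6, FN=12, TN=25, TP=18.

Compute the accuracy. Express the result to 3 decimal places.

Accuracy = (TP+TN)/N = (18+25)/61 = 0.705

0.705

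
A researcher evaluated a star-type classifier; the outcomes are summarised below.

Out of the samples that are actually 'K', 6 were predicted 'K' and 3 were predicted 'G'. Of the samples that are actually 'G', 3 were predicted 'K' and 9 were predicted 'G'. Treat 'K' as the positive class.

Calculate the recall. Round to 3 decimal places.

Recall = TP/(TP+FN) = 6/(6+3) = 6/9 = 0.667

0.667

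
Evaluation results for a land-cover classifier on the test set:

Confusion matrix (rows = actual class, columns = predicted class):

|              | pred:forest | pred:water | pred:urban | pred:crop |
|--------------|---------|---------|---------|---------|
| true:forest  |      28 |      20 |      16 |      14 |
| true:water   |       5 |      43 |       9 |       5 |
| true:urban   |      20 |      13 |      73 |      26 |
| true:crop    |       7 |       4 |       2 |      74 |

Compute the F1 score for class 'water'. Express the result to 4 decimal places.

0.6056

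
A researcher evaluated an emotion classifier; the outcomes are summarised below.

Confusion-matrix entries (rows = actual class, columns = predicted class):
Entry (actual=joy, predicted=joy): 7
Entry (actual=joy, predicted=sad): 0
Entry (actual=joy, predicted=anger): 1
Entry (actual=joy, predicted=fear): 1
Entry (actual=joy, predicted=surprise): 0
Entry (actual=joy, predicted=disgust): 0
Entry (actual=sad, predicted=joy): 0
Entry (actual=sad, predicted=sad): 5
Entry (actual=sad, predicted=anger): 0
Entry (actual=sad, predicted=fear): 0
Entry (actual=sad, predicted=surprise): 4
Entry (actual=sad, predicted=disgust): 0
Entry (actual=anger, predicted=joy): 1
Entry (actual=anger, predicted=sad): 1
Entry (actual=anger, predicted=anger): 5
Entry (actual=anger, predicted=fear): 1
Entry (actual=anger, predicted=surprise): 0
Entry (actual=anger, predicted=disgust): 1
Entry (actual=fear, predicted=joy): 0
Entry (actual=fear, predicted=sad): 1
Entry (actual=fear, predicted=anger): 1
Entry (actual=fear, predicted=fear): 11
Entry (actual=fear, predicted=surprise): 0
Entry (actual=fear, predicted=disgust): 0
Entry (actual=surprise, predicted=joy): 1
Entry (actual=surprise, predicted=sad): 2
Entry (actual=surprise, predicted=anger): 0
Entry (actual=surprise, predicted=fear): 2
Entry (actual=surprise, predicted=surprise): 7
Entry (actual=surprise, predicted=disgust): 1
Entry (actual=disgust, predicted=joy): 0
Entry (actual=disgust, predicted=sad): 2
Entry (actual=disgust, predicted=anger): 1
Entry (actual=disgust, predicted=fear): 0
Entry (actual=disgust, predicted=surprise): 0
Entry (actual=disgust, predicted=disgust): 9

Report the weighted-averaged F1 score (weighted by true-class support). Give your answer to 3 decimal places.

Per-class F1 score (2·TP/(2·TP+FP+FN)):
  joy: TP=7, FP=0+1+0+1+0=2, FN=0+1+1+0+0=2 → 14/18 = 0.7778
  sad: TP=5, FP=0+1+1+2+2=6, FN=0+0+0+4+0=4 → 10/20 = 0.5000
  anger: TP=5, FP=1+0+1+0+1=3, FN=1+1+1+0+1=4 → 10/17 = 0.5882
  fear: TP=11, FP=1+0+1+2+0=4, FN=0+1+1+0+0=2 → 22/28 = 0.7857
  surprise: TP=7, FP=0+4+0+0+0=4, FN=1+2+0+2+1=6 → 14/24 = 0.5833
  disgust: TP=9, FP=0+0+1+0+1=2, FN=0+2+1+0+0=3 → 18/23 = 0.7826
Weighted-F1 score = Σ (supportᵢ/N)·F1 scoreᵢ with N=65: (9/65)·0.7778 + (9/65)·0.5000 + (9/65)·0.5882 + (13/65)·0.7857 + (13/65)·0.5833 + (12/65)·0.7826 = 0.677

0.677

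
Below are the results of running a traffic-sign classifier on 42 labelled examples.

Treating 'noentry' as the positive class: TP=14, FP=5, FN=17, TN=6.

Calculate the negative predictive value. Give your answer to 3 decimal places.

0.261

NPV = TN/(TN+FN) = 6/(6+17) = 0.261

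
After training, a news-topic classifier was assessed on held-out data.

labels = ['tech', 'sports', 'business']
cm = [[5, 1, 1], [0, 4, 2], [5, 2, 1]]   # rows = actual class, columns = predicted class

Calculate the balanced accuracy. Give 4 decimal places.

0.5020

Balanced accuracy = mean of per-class recall.
  tech: recall = 5/7 = 0.71429
  sports: recall = 4/6 = 0.66667
  business: recall = 1/8 = 0.12500
Mean = (0.71429 + 0.66667 + 0.12500) / 3 = 0.5020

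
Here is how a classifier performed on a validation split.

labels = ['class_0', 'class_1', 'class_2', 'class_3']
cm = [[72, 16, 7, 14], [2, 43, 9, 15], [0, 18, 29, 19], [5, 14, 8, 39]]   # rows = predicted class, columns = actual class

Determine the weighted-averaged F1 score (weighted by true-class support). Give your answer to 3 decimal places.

Per-class F1 score (2·TP/(2·TP+FP+FN)):
  class_0: TP=72, FP=16+7+14=37, FN=2+0+5=7 → 144/188 = 0.7660
  class_1: TP=43, FP=2+9+15=26, FN=16+18+14=48 → 86/160 = 0.5375
  class_2: TP=29, FP=0+18+19=37, FN=7+9+8=24 → 58/119 = 0.4874
  class_3: TP=39, FP=5+14+8=27, FN=14+15+19=48 → 78/153 = 0.5098
Weighted-F1 score = Σ (supportᵢ/N)·F1 scoreᵢ with N=310: (79/310)·0.7660 + (91/310)·0.5375 + (53/310)·0.4874 + (87/310)·0.5098 = 0.579

0.579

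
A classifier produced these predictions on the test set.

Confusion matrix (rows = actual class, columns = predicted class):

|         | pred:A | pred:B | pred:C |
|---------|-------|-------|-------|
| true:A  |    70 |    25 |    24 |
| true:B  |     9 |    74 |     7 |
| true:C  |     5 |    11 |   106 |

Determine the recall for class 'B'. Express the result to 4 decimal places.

Take TP from the diagonal, FP from the rest of the 'B' prediction marginal, FN from the rest of the 'B' actual marginal.
recall = TP/(TP+FN).
B: TP=74, FN=9+7=16 → 74/90 = 0.82222

0.8222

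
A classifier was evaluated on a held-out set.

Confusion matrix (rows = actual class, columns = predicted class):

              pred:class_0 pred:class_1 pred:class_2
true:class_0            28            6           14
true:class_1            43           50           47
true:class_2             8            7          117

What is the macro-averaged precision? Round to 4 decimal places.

0.6018

Per-class precision (TP/(TP+FP)):
  class_0: TP=28, FP=43+8=51 → 28/79 = 0.35443
  class_1: TP=50, FP=6+7=13 → 50/63 = 0.79365
  class_2: TP=117, FP=14+47=61 → 117/178 = 0.65730
Macro-precision = mean = (0.35443 + 0.79365 + 0.65730) / 3 = 0.6018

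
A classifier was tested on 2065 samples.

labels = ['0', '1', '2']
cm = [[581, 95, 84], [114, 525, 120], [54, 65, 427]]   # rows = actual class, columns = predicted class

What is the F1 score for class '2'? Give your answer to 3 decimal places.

Take TP from the diagonal, FP from the rest of the '2' prediction marginal, FN from the rest of the '2' actual marginal.
F1 score = 2·TP/(2·TP+FP+FN).
2: TP=427, FP=84+120=204, FN=54+65=119 → 854/1177 = 0.7256

0.726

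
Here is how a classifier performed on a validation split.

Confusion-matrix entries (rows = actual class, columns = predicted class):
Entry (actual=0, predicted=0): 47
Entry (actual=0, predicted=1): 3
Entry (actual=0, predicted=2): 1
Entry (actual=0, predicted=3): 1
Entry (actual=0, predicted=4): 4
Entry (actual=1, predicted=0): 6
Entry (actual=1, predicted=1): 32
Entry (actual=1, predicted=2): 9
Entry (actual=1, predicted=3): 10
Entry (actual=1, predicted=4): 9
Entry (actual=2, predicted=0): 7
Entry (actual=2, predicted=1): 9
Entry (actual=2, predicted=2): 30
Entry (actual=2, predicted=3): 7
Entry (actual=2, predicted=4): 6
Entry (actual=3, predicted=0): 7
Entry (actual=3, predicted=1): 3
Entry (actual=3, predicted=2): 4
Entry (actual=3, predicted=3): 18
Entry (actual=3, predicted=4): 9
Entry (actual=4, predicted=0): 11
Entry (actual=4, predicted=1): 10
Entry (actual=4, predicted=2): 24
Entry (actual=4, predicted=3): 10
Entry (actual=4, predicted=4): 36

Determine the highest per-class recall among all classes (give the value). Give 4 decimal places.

Per-class recall (TP/(TP+FN)):
  0: TP=47, FN=3+1+1+4=9 → 47/56 = 0.83929
  1: TP=32, FN=6+9+10+9=34 → 32/66 = 0.48485
  2: TP=30, FN=7+9+7+6=29 → 30/59 = 0.50847
  3: TP=18, FN=7+3+4+9=23 → 18/41 = 0.43902
  4: TP=36, FN=11+10+24+10=55 → 36/91 = 0.39560
Highest is class '0' with recall = 0.8393.

0.8393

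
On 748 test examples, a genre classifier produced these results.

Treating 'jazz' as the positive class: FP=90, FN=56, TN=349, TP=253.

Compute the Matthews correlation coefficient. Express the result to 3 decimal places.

0.607

MCC = (TP·TN − FP·FN) / √((TP+FP)(TP+FN)(TN+FP)(TN+FN))
Numerator = 253·349 − 90·56 = 83257
Denominator = √(343·309·439·405) = √18843958665 = 137273.2992
MCC = 83257 / 137273.2992 = 0.607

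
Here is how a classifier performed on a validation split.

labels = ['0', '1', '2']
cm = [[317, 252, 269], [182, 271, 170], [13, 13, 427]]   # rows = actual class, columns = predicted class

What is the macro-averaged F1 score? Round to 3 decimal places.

0.528

Per-class F1 score (2·TP/(2·TP+FP+FN)):
  0: TP=317, FP=182+13=195, FN=252+269=521 → 634/1350 = 0.4696
  1: TP=271, FP=252+13=265, FN=182+170=352 → 542/1159 = 0.4676
  2: TP=427, FP=269+170=439, FN=13+13=26 → 854/1319 = 0.6475
Macro-F1 score = mean = (0.4696 + 0.4676 + 0.6475) / 3 = 0.528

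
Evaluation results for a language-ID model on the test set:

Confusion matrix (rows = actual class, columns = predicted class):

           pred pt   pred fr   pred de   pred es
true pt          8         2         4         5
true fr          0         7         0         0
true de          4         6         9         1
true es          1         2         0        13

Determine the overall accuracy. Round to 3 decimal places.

Accuracy = trace / total = (8+7+9+13=37) / 62 = 37/62 = 0.597

0.597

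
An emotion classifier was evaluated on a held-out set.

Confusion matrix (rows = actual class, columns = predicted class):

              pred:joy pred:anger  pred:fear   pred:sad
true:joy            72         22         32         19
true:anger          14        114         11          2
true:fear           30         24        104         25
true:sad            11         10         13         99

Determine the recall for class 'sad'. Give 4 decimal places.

Take TP from the diagonal, FP from the rest of the 'sad' prediction marginal, FN from the rest of the 'sad' actual marginal.
recall = TP/(TP+FN).
sad: TP=99, FN=11+10+13=34 → 99/133 = 0.74436

0.7444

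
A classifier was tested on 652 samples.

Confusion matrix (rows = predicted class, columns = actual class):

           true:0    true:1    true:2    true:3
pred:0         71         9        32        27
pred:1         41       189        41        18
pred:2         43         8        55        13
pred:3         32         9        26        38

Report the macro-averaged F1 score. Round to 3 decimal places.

Per-class F1 score (2·TP/(2·TP+FP+FN)):
  0: TP=71, FP=9+32+27=68, FN=41+43+32=116 → 142/326 = 0.4356
  1: TP=189, FP=41+41+18=100, FN=9+8+9=26 → 378/504 = 0.7500
  2: TP=55, FP=43+8+13=64, FN=32+41+26=99 → 110/273 = 0.4029
  3: TP=38, FP=32+9+26=67, FN=27+18+13=58 → 76/201 = 0.3781
Macro-F1 score = mean = (0.4356 + 0.7500 + 0.4029 + 0.3781) / 4 = 0.492

0.492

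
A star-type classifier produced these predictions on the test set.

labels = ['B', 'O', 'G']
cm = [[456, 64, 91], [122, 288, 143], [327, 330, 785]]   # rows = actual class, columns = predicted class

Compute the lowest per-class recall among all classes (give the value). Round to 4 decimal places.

0.5208

Per-class recall (TP/(TP+FN)):
  B: TP=456, FN=64+91=155 → 456/611 = 0.74632
  O: TP=288, FN=122+143=265 → 288/553 = 0.52080
  G: TP=785, FN=327+330=657 → 785/1442 = 0.54438
Lowest is class 'O' with recall = 0.5208.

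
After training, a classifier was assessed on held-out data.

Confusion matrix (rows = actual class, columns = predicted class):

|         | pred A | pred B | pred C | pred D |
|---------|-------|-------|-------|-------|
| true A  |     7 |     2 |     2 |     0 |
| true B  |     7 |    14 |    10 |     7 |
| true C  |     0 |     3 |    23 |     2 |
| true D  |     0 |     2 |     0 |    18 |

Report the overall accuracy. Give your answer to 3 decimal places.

0.639

Accuracy = trace / total = (7+14+23+18=62) / 97 = 62/97 = 0.639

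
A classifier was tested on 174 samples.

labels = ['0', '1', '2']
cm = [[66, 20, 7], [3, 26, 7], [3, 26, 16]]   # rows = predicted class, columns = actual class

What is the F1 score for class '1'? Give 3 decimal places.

F1 score = 2·TP/(2·TP+FP+FN).
1: TP=26, FP=3+7=10, FN=20+26=46 → 52/108 = 0.4815

0.481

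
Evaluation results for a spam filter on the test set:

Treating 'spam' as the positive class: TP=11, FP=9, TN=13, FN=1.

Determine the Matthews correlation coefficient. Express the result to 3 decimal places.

0.493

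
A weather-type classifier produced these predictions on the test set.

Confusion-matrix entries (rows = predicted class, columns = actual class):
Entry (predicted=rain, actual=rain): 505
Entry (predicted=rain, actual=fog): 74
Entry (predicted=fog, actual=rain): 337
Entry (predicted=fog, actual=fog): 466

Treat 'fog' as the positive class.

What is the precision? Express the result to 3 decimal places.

Precision = TP/(TP+FP) = 466/(466+337) = 466/803 = 0.580

0.580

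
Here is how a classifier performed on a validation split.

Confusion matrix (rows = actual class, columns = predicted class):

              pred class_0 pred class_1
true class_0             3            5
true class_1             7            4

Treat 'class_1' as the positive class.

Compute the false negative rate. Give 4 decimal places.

FNR = FN/(FN+TP) = 7/(7+4) = 0.6364

0.6364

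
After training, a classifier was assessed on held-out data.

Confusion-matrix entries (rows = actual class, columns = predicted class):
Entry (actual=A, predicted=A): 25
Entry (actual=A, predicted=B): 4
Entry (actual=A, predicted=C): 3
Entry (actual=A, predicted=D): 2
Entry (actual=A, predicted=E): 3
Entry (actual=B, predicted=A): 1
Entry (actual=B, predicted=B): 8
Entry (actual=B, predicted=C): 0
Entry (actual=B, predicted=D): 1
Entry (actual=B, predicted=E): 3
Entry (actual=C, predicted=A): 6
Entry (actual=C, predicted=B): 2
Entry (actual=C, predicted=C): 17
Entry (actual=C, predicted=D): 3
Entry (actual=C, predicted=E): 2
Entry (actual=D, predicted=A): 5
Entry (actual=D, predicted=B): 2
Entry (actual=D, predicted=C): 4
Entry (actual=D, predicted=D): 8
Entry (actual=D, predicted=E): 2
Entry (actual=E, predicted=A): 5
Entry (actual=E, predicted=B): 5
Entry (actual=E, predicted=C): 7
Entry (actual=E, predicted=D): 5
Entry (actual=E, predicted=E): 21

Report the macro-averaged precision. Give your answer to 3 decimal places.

Per-class precision (TP/(TP+FP)):
  A: TP=25, FP=1+6+5+5=17 → 25/42 = 0.5952
  B: TP=8, FP=4+2+2+5=13 → 8/21 = 0.3810
  C: TP=17, FP=3+0+4+7=14 → 17/31 = 0.5484
  D: TP=8, FP=2+1+3+5=11 → 8/19 = 0.4211
  E: TP=21, FP=3+3+2+2=10 → 21/31 = 0.6774
Macro-precision = mean = (0.5952 + 0.3810 + 0.5484 + 0.4211 + 0.6774) / 5 = 0.525

0.525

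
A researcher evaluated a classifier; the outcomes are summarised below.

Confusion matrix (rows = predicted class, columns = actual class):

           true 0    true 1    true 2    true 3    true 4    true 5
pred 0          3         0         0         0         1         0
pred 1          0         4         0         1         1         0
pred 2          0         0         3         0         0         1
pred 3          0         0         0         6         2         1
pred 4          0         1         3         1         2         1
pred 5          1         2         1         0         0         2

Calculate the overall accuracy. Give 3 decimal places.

0.541

Accuracy = trace / total = (3+4+3+6+2+2=20) / 37 = 20/37 = 0.541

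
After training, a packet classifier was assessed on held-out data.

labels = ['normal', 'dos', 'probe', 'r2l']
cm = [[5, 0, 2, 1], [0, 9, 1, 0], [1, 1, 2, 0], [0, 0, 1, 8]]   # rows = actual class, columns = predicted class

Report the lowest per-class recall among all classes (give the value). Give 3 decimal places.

Per-class recall (TP/(TP+FN)):
  normal: TP=5, FN=0+2+1=3 → 5/8 = 0.6250
  dos: TP=9, FN=0+1+0=1 → 9/10 = 0.9000
  probe: TP=2, FN=1+1+0=2 → 2/4 = 0.5000
  r2l: TP=8, FN=0+0+1=1 → 8/9 = 0.8889
Lowest is class 'probe' with recall = 0.500.

0.500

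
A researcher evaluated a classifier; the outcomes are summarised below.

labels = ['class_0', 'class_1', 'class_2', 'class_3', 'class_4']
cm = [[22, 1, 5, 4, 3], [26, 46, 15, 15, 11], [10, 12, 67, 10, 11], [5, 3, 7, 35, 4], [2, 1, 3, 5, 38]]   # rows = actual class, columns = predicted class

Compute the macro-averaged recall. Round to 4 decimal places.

0.6137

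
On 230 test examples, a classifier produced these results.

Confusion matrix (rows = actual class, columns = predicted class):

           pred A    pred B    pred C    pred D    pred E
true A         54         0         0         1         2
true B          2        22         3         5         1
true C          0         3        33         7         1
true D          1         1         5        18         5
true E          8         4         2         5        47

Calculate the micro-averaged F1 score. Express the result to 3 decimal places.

Micro-averaging pools counts across classes: ΣTP=174, ΣFP=56, ΣFN=56.
Micro-F1 score = 2·TP/(2·TP+FP+FN) on pooled counts = 0.757 (equals overall accuracy in single-label multiclass).

0.757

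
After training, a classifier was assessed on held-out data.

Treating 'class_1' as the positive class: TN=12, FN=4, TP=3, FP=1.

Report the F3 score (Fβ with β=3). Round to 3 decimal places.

0.448

Fβ = (1+β²)·TP / ((1+β²)·TP + β²·FN + FP), with β²=9
= 10·3 / (10·3 + 9·4 + 1) = 0.448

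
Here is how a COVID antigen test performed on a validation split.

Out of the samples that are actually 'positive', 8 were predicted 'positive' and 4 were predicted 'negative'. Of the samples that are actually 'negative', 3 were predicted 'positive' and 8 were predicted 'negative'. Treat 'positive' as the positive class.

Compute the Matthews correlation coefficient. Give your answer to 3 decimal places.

0.394

MCC = (TP·TN − FP·FN) / √((TP+FP)(TP+FN)(TN+FP)(TN+FN))
Numerator = 8·8 − 3·4 = 52
Denominator = √(11·12·11·12) = √17424 = 132.0000
MCC = 52 / 132.0000 = 0.394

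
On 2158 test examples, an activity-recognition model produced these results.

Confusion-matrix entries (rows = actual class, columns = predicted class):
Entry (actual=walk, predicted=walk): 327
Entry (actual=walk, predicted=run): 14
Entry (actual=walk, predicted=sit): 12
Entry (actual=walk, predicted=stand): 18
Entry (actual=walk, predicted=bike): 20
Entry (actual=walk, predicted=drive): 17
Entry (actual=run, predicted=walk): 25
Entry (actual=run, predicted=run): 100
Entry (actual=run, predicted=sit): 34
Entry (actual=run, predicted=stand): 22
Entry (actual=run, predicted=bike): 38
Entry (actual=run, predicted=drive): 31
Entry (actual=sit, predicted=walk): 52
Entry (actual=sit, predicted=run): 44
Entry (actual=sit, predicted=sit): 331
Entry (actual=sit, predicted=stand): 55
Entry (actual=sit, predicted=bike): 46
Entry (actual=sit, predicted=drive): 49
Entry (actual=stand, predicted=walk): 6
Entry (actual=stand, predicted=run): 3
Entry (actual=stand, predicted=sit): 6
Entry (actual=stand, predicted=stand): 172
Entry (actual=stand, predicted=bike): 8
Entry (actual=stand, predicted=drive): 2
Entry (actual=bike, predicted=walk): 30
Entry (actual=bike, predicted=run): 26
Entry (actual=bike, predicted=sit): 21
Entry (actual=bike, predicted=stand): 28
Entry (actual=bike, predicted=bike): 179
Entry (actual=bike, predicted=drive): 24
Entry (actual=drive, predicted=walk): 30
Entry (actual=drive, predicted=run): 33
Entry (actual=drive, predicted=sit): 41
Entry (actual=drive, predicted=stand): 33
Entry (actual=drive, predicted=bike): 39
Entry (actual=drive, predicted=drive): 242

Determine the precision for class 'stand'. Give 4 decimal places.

0.5244

One-vs-rest for 'stand': TP = diagonal; FP = other classes predicted 'stand'; FN = 'stand' predicted as other.
precision = TP/(TP+FP).
stand: TP=172, FP=18+22+55+28+33=156 → 172/328 = 0.52439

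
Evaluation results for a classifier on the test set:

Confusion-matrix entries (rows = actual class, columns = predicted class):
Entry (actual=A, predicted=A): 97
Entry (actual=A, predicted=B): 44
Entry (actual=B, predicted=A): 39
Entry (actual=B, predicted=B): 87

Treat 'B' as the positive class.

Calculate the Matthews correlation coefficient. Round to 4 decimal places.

0.3779

MCC = (TP·TN − FP·FN) / √((TP+FP)(TP+FN)(TN+FP)(TN+FN))
Numerator = 87·97 − 44·39 = 6723
Denominator = √(131·126·141·136) = √316519056 = 17790.9824
MCC = 6723 / 17790.9824 = 0.3779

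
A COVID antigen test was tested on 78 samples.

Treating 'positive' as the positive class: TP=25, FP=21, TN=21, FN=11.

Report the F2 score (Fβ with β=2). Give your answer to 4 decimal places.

0.6579

Fβ = (1+β²)·TP / ((1+β²)·TP + β²·FN + FP), with β²=4
= 5·25 / (5·25 + 4·11 + 21) = 0.6579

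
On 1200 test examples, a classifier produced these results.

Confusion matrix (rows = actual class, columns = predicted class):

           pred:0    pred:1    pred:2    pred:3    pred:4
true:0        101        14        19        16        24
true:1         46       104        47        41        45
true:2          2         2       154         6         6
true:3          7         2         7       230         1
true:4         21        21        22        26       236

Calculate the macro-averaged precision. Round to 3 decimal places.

0.679

Per-class precision (TP/(TP+FP)):
  0: TP=101, FP=46+2+7+21=76 → 101/177 = 0.5706
  1: TP=104, FP=14+2+2+21=39 → 104/143 = 0.7273
  2: TP=154, FP=19+47+7+22=95 → 154/249 = 0.6185
  3: TP=230, FP=16+41+6+26=89 → 230/319 = 0.7210
  4: TP=236, FP=24+45+6+1=76 → 236/312 = 0.7564
Macro-precision = mean = (0.5706 + 0.7273 + 0.6185 + 0.7210 + 0.7564) / 5 = 0.679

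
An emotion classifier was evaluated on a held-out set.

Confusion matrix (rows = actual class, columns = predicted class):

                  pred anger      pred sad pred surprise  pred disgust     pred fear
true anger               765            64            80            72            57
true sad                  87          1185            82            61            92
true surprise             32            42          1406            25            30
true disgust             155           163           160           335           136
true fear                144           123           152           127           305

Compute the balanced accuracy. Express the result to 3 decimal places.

0.630

Balanced accuracy = mean of per-class recall.
  anger: recall = 765/1038 = 0.7370
  sad: recall = 1185/1507 = 0.7863
  surprise: recall = 1406/1535 = 0.9160
  disgust: recall = 335/949 = 0.3530
  fear: recall = 305/851 = 0.3584
Mean = (0.7370 + 0.7863 + 0.9160 + 0.3530 + 0.3584) / 5 = 0.630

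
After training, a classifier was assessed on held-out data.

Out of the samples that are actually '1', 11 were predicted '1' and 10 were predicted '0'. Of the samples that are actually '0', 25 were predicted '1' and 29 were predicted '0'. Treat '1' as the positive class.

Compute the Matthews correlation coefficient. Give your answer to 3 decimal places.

MCC = (TP·TN − FP·FN) / √((TP+FP)(TP+FN)(TN+FP)(TN+FN))
Numerator = 11·29 − 25·10 = 69
Denominator = √(36·21·54·39) = √1592136 = 1261.7987
MCC = 69 / 1261.7987 = 0.055

0.055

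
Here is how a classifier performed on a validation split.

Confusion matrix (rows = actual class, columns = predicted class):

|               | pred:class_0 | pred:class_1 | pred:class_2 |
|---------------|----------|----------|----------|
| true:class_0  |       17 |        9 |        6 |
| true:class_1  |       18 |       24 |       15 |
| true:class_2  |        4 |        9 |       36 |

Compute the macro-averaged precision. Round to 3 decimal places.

0.546

Per-class precision (TP/(TP+FP)):
  class_0: TP=17, FP=18+4=22 → 17/39 = 0.4359
  class_1: TP=24, FP=9+9=18 → 24/42 = 0.5714
  class_2: TP=36, FP=6+15=21 → 36/57 = 0.6316
Macro-precision = mean = (0.4359 + 0.5714 + 0.6316) / 3 = 0.546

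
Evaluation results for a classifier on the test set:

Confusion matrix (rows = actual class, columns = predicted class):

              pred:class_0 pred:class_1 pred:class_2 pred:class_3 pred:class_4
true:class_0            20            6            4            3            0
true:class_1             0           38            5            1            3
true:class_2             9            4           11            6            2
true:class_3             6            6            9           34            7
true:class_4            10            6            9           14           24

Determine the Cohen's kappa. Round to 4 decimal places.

Observed agreement pₒ = trace/N = 127/237 = 0.53586
Expected agreement pₑ = Σ (rowᵢ·colᵢ)/N² = (33·45 + 47·60 + 32·38 + 62·58 + 63·36)/237² = 0.20269
κ = (pₒ − pₑ)/(1 − pₑ) = (0.53586 − 0.20269)/(1 − 0.20269) = 0.4179

0.4179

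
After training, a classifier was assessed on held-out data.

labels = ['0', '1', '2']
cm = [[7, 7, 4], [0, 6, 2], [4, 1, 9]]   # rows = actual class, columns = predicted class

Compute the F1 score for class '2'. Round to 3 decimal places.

0.621

One-vs-rest for '2': TP = diagonal; FP = other classes predicted '2'; FN = '2' predicted as other.
F1 score = 2·TP/(2·TP+FP+FN).
2: TP=9, FP=4+2=6, FN=4+1=5 → 18/29 = 0.6207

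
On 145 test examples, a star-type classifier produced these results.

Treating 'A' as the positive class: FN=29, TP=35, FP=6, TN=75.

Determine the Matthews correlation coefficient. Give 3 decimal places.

MCC = (TP·TN − FP·FN) / √((TP+FP)(TP+FN)(TN+FP)(TN+FN))
Numerator = 35·75 − 6·29 = 2451
Denominator = √(41·64·81·104) = √22104576 = 4701.5504
MCC = 2451 / 4701.5504 = 0.521

0.521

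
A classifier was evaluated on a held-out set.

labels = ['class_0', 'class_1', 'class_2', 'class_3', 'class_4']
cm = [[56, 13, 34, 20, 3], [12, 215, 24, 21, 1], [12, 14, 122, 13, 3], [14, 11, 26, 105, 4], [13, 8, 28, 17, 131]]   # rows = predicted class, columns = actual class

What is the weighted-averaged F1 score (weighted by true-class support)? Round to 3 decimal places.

Per-class F1 score (2·TP/(2·TP+FP+FN)):
  class_0: TP=56, FP=13+34+20+3=70, FN=12+12+14+13=51 → 112/233 = 0.4807
  class_1: TP=215, FP=12+24+21+1=58, FN=13+14+11+8=46 → 430/534 = 0.8052
  class_2: TP=122, FP=12+14+13+3=42, FN=34+24+26+28=112 → 244/398 = 0.6131
  class_3: TP=105, FP=14+11+26+4=55, FN=20+21+13+17=71 → 210/336 = 0.6250
  class_4: TP=131, FP=13+8+28+17=66, FN=3+1+3+4=11 → 262/339 = 0.7729
Weighted-F1 score = Σ (supportᵢ/N)·F1 scoreᵢ with N=920: (107/920)·0.4807 + (261/920)·0.8052 + (234/920)·0.6131 + (176/920)·0.6250 + (142/920)·0.7729 = 0.679

0.679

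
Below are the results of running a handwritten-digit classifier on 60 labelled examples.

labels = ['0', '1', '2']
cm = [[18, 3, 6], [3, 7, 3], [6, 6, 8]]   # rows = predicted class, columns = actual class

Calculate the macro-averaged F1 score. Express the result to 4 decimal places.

0.5273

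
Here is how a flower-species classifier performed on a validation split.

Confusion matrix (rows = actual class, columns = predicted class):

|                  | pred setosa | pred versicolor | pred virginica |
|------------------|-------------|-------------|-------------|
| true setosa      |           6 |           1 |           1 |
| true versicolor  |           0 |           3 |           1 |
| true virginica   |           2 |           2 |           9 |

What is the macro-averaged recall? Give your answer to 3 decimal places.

0.731

Per-class recall (TP/(TP+FN)):
  setosa: TP=6, FN=1+1=2 → 6/8 = 0.7500
  versicolor: TP=3, FN=0+1=1 → 3/4 = 0.7500
  virginica: TP=9, FN=2+2=4 → 9/13 = 0.6923
Macro-recall = mean = (0.7500 + 0.7500 + 0.6923) / 3 = 0.731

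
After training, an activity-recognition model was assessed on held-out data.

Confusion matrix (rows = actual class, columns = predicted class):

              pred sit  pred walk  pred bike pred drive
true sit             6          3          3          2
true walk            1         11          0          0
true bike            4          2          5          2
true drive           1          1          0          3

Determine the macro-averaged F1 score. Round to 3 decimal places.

Per-class F1 score (2·TP/(2·TP+FP+FN)):
  sit: TP=6, FP=1+4+1=6, FN=3+3+2=8 → 12/26 = 0.4615
  walk: TP=11, FP=3+2+1=6, FN=1+0+0=1 → 22/29 = 0.7586
  bike: TP=5, FP=3+0+0=3, FN=4+2+2=8 → 10/21 = 0.4762
  drive: TP=3, FP=2+0+2=4, FN=1+1+0=2 → 6/12 = 0.5000
Macro-F1 score = mean = (0.4615 + 0.7586 + 0.4762 + 0.5000) / 4 = 0.549

0.549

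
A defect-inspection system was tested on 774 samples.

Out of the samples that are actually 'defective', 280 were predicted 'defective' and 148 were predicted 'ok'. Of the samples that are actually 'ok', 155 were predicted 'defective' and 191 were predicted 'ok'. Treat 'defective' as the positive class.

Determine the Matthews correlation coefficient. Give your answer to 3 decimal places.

MCC = (TP·TN − FP·FN) / √((TP+FP)(TP+FN)(TN+FP)(TN+FN))
Numerator = 280·191 − 155·148 = 30540
Denominator = √(435·428·346·339) = √21837796920 = 147776.1717
MCC = 30540 / 147776.1717 = 0.207

0.207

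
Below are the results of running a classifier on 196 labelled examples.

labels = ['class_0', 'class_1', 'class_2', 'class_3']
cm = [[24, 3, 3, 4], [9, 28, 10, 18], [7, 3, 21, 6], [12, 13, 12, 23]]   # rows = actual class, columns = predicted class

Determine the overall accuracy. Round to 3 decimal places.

0.490

Accuracy = trace / total = (24+28+21+23=96) / 196 = 96/196 = 0.490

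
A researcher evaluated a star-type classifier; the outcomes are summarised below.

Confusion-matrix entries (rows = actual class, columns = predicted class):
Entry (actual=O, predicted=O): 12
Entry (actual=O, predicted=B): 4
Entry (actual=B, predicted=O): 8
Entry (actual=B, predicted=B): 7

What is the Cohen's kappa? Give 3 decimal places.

0.218

Observed agreement pₒ = trace/N = 19/31 = 0.6129
Expected agreement pₑ = Σ (rowᵢ·colᵢ)/N² = (16·20 + 15·11)/31² = 0.5047
κ = (pₒ − pₑ)/(1 − pₑ) = (0.6129 − 0.5047)/(1 − 0.5047) = 0.218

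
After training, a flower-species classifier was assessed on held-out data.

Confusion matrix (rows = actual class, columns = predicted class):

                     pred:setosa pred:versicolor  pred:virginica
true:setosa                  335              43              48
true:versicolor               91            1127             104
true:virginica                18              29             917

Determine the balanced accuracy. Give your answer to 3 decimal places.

0.863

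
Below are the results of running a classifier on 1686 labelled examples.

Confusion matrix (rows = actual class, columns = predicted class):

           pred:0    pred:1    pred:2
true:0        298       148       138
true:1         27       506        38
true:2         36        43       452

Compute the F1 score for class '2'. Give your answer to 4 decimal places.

0.7800

F1 score = 2·TP/(2·TP+FP+FN).
2: TP=452, FP=138+38=176, FN=36+43=79 → 904/1159 = 0.77998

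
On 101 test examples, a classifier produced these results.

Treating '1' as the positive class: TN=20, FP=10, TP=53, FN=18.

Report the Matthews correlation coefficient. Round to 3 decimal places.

MCC = (TP·TN − FP·FN) / √((TP+FP)(TP+FN)(TN+FP)(TN+FN))
Numerator = 53·20 − 10·18 = 880
Denominator = √(63·71·30·38) = √5099220 = 2258.1453
MCC = 880 / 2258.1453 = 0.390

0.390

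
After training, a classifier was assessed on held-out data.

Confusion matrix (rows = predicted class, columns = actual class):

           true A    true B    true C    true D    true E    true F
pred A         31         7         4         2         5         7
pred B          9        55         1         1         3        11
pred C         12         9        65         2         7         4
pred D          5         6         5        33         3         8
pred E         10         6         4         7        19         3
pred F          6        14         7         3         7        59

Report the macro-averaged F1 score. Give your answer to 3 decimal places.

Per-class F1 score (2·TP/(2·TP+FP+FN)):
  A: TP=31, FP=7+4+2+5+7=25, FN=9+12+5+10+6=42 → 62/129 = 0.4806
  B: TP=55, FP=9+1+1+3+11=25, FN=7+9+6+6+14=42 → 110/177 = 0.6215
  C: TP=65, FP=12+9+2+7+4=34, FN=4+1+5+4+7=21 → 130/185 = 0.7027
  D: TP=33, FP=5+6+5+3+8=27, FN=2+1+2+7+3=15 → 66/108 = 0.6111
  E: TP=19, FP=10+6+4+7+3=30, FN=5+3+7+3+7=25 → 38/93 = 0.4086
  F: TP=59, FP=6+14+7+3+7=37, FN=7+11+4+8+3=33 → 118/188 = 0.6277
Macro-F1 score = mean = (0.4806 + 0.6215 + 0.7027 + 0.6111 + 0.4086 + 0.6277) / 6 = 0.575

0.575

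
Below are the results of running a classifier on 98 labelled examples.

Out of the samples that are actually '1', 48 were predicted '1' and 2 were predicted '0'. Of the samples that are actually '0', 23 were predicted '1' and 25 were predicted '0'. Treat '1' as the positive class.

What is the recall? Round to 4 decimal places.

0.9600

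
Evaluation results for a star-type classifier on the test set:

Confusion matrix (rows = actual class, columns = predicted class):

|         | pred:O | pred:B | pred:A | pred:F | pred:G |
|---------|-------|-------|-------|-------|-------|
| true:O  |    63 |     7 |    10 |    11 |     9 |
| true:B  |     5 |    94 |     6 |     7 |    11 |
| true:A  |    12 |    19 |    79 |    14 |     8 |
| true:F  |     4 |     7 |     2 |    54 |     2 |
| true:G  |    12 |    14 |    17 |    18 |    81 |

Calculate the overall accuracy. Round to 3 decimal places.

0.655

Accuracy = trace / total = (63+94+79+54+81=371) / 566 = 371/566 = 0.655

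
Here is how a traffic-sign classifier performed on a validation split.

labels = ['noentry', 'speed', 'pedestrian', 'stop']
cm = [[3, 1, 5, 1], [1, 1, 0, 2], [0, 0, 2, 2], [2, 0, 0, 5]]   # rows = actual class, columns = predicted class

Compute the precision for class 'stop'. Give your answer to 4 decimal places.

0.5000

precision = TP/(TP+FP).
stop: TP=5, FP=1+2+2=5 → 5/10 = 0.50000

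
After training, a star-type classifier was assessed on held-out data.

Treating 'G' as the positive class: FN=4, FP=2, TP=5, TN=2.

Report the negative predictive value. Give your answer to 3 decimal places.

NPV = TN/(TN+FN) = 2/(2+4) = 0.333

0.333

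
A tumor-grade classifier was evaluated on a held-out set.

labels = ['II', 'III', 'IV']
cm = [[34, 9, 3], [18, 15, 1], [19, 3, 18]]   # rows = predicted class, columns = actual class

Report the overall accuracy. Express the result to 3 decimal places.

0.558

Accuracy = trace / total = (34+15+18=67) / 120 = 67/120 = 0.558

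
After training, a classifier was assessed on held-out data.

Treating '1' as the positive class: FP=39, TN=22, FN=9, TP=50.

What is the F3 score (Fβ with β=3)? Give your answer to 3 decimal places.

0.806

Fβ = (1+β²)·TP / ((1+β²)·TP + β²·FN + FP), with β²=9
= 10·50 / (10·50 + 9·9 + 39) = 0.806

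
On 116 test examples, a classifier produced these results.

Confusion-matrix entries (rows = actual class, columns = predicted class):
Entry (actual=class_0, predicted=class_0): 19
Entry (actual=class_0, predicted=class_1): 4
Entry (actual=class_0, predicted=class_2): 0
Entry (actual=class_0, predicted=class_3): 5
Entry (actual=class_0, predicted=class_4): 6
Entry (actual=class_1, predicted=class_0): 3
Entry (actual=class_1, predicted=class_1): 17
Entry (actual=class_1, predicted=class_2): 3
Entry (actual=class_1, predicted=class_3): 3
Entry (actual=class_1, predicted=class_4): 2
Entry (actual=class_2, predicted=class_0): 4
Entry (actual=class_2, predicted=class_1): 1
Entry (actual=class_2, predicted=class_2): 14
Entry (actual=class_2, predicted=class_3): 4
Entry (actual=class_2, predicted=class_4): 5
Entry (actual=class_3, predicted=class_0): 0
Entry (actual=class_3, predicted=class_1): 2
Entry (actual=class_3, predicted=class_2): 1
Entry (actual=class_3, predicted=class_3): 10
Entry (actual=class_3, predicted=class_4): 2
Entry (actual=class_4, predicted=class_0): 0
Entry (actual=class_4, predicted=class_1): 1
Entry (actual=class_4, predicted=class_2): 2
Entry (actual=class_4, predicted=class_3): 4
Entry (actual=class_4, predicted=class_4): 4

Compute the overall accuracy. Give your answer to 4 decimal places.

Accuracy = trace / total = (19+17+14+10+4=64) / 116 = 64/116 = 0.5517

0.5517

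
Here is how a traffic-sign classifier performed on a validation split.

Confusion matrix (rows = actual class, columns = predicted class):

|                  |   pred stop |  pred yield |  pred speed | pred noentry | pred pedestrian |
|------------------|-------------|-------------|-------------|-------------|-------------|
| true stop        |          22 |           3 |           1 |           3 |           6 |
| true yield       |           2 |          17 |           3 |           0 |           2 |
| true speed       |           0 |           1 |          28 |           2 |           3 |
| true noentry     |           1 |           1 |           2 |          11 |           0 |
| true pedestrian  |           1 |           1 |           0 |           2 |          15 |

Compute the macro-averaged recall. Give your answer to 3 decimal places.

0.737

Per-class recall (TP/(TP+FN)):
  stop: TP=22, FN=3+1+3+6=13 → 22/35 = 0.6286
  yield: TP=17, FN=2+3+0+2=7 → 17/24 = 0.7083
  speed: TP=28, FN=0+1+2+3=6 → 28/34 = 0.8235
  noentry: TP=11, FN=1+1+2+0=4 → 11/15 = 0.7333
  pedestrian: TP=15, FN=1+1+0+2=4 → 15/19 = 0.7895
Macro-recall = mean = (0.6286 + 0.7083 + 0.8235 + 0.7333 + 0.7895) / 5 = 0.737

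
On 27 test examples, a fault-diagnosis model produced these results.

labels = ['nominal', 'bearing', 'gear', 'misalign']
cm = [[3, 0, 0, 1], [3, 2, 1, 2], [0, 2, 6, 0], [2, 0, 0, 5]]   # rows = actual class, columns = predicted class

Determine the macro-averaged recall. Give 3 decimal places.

0.616

Per-class recall (TP/(TP+FN)):
  nominal: TP=3, FN=0+0+1=1 → 3/4 = 0.7500
  bearing: TP=2, FN=3+1+2=6 → 2/8 = 0.2500
  gear: TP=6, FN=0+2+0=2 → 6/8 = 0.7500
  misalign: TP=5, FN=2+0+0=2 → 5/7 = 0.7143
Macro-recall = mean = (0.7500 + 0.2500 + 0.7500 + 0.7143) / 4 = 0.616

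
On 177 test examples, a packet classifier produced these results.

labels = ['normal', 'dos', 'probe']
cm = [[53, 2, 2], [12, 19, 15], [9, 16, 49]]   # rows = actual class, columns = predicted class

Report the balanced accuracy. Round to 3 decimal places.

0.668

Balanced accuracy = mean of per-class recall.
  normal: recall = 53/57 = 0.9298
  dos: recall = 19/46 = 0.4130
  probe: recall = 49/74 = 0.6622
Mean = (0.9298 + 0.4130 + 0.6622) / 3 = 0.668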